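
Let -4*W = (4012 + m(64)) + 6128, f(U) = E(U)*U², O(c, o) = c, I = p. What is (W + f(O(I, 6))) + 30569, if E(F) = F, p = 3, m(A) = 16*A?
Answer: 27805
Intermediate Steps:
I = 3
f(U) = U³ (f(U) = U*U² = U³)
W = -2791 (W = -((4012 + 16*64) + 6128)/4 = -((4012 + 1024) + 6128)/4 = -(5036 + 6128)/4 = -¼*11164 = -2791)
(W + f(O(I, 6))) + 30569 = (-2791 + 3³) + 30569 = (-2791 + 27) + 30569 = -2764 + 30569 = 27805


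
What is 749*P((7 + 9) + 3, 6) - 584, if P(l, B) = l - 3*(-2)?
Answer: 18141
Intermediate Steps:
P(l, B) = 6 + l (P(l, B) = l + 6 = 6 + l)
749*P((7 + 9) + 3, 6) - 584 = 749*(6 + ((7 + 9) + 3)) - 584 = 749*(6 + (16 + 3)) - 584 = 749*(6 + 19) - 584 = 749*25 - 584 = 18725 - 584 = 18141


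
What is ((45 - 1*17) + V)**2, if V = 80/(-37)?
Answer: 913936/1369 ≈ 667.59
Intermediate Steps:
V = -80/37 (V = 80*(-1/37) = -80/37 ≈ -2.1622)
((45 - 1*17) + V)**2 = ((45 - 1*17) - 80/37)**2 = ((45 - 17) - 80/37)**2 = (28 - 80/37)**2 = (956/37)**2 = 913936/1369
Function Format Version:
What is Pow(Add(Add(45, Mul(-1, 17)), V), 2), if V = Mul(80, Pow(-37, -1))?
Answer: Rational(913936, 1369) ≈ 667.59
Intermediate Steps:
V = Rational(-80, 37) (V = Mul(80, Rational(-1, 37)) = Rational(-80, 37) ≈ -2.1622)
Pow(Add(Add(45, Mul(-1, 17)), V), 2) = Pow(Add(Add(45, Mul(-1, 17)), Rational(-80, 37)), 2) = Pow(Add(Add(45, -17), Rational(-80, 37)), 2) = Pow(Add(28, Rational(-80, 37)), 2) = Pow(Rational(956, 37), 2) = Rational(913936, 1369)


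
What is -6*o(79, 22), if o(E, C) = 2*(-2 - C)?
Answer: 288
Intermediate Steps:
o(E, C) = -4 - 2*C
-6*o(79, 22) = -6*(-4 - 2*22) = -6*(-4 - 44) = -6*(-48) = 288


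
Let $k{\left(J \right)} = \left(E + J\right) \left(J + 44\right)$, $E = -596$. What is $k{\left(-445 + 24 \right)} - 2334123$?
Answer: $-1950714$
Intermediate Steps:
$k{\left(J \right)} = \left(-596 + J\right) \left(44 + J\right)$ ($k{\left(J \right)} = \left(-596 + J\right) \left(J + 44\right) = \left(-596 + J\right) \left(44 + J\right)$)
$k{\left(-445 + 24 \right)} - 2334123 = \left(-26224 + \left(-445 + 24\right)^{2} - 552 \left(-445 + 24\right)\right) - 2334123 = \left(-26224 + \left(-421\right)^{2} - -232392\right) - 2334123 = \left(-26224 + 177241 + 232392\right) - 2334123 = 383409 - 2334123 = -1950714$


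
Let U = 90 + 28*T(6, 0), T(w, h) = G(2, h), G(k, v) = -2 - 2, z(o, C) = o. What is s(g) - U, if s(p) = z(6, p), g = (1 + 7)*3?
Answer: 28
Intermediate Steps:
g = 24 (g = 8*3 = 24)
G(k, v) = -4
s(p) = 6
T(w, h) = -4
U = -22 (U = 90 + 28*(-4) = 90 - 112 = -22)
s(g) - U = 6 - 1*(-22) = 6 + 22 = 28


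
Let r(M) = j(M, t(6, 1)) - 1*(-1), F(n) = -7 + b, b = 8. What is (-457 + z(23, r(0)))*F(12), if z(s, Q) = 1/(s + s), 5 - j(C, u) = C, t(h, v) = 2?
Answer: -21021/46 ≈ -456.98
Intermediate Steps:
j(C, u) = 5 - C
F(n) = 1 (F(n) = -7 + 8 = 1)
r(M) = 6 - M (r(M) = (5 - M) - 1*(-1) = (5 - M) + 1 = 6 - M)
z(s, Q) = 1/(2*s)
(-457 + z(23, r(0)))*F(12) = (-457 + (½)/23)*1 = (-457 + (½)*(1/23))*1 = (-457 + 1/46)*1 = -21021/46*1 = -21021/46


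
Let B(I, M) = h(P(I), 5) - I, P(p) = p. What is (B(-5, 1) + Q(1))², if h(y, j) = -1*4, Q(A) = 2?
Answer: 9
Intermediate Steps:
h(y, j) = -4
B(I, M) = -4 - I
(B(-5, 1) + Q(1))² = ((-4 - 1*(-5)) + 2)² = ((-4 + 5) + 2)² = (1 + 2)² = 3² = 9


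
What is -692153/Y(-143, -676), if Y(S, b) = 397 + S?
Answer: -692153/254 ≈ -2725.0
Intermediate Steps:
-692153/Y(-143, -676) = -692153/(397 - 143) = -692153/254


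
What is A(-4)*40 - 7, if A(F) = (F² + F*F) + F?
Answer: 1113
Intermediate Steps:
A(F) = F + 2*F² (A(F) = (F² + F²) + F = 2*F² + F = F + 2*F²)
A(-4)*40 - 7 = -4*(1 + 2*(-4))*40 - 7 = -4*(1 - 8)*40 - 7 = -4*(-7)*40 - 7 = 28*40 - 7 = 1120 - 7 = 1113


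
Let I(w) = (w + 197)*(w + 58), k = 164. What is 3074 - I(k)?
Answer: -77068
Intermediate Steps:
I(w) = (58 + w)*(197 + w) (I(w) = (197 + w)*(58 + w) = (58 + w)*(197 + w))
3074 - I(k) = 3074 - (11426 + 164**2 + 255*164) = 3074 - (11426 + 26896 + 41820) = 3074 - 1*80142 = 3074 - 80142 = -77068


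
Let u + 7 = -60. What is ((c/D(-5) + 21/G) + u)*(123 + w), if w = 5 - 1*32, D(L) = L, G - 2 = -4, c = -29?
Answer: -34416/5 ≈ -6883.2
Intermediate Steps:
u = -67 (u = -7 - 60 = -67)
G = -2 (G = 2 - 4 = -2)
w = -27 (w = 5 - 32 = -27)
((c/D(-5) + 21/G) + u)*(123 + w) = ((-29/(-5) + 21/(-2)) - 67)*(123 - 27) = ((-29*(-⅕) + 21*(-½)) - 67)*96 = ((29/5 - 21/2) - 67)*96 = (-47/10 - 67)*96 = -717/10*96 = -34416/5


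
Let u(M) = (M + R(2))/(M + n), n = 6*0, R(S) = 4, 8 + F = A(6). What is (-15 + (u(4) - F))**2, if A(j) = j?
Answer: 121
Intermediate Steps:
F = -2 (F = -8 + 6 = -2)
n = 0
u(M) = (4 + M)/M (u(M) = (M + 4)/(M + 0) = (4 + M)/M)
(-15 + (u(4) - F))**2 = (-15 + ((4 + 4)/4 - 1*(-2)))**2 = (-15 + ((1/4)*8 + 2))**2 = (-15 + (2 + 2))**2 = (-15 + 4)**2 = (-11)**2 = 121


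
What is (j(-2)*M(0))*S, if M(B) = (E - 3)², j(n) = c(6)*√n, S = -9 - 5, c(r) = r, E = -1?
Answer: -1344*I*√2 ≈ -1900.7*I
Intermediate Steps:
S = -14
j(n) = 6*√n
M(B) = 16 (M(B) = (-1 - 3)² = (-4)² = 16)
(j(-2)*M(0))*S = ((6*√(-2))*16)*(-14) = ((6*(I*√2))*16)*(-14) = ((6*I*√2)*16)*(-14) = (96*I*√2)*(-14) = -1344*I*√2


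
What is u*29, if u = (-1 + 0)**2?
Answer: 29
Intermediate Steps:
u = 1 (u = (-1)**2 = 1)
u*29 = 1*29 = 29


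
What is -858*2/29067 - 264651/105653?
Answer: -2624637055/1023671917 ≈ -2.5639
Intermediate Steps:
-858*2/29067 - 264651/105653 = -1716*1/29067 - 264651*1/105653 = -572/9689 - 264651/105653 = -2624637055/1023671917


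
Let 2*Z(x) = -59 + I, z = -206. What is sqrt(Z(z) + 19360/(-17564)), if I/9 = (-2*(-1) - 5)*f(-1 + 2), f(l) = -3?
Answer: 3*sqrt(21204139)/4391 ≈ 3.1461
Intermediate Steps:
I = 81 (I = 9*((-2*(-1) - 5)*(-3)) = 9*((2 - 5)*(-3)) = 9*(-3*(-3)) = 9*9 = 81)
Z(x) = 11 (Z(x) = (-59 + 81)/2 = (1/2)*22 = 11)
sqrt(Z(z) + 19360/(-17564)) = sqrt(11 + 19360/(-17564)) = sqrt(11 + 19360*(-1/17564)) = sqrt(11 - 4840/4391) = sqrt(43461/4391) = 3*sqrt(21204139)/4391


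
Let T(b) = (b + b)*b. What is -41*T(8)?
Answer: -5248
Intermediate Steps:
T(b) = 2*b**2 (T(b) = (2*b)*b = 2*b**2)
-41*T(8) = -82*8**2 = -82*64 = -41*128 = -5248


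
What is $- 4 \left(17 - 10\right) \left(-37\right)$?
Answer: $1036$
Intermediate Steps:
$- 4 \left(17 - 10\right) \left(-37\right) = \left(-4\right) 7 \left(-37\right) = \left(-28\right) \left(-37\right) = 1036$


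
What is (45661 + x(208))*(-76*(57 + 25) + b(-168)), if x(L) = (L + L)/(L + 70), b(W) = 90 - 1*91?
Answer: -39561393271/139 ≈ -2.8461e+8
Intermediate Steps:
b(W) = -1 (b(W) = 90 - 91 = -1)
x(L) = 2*L/(70 + L) (x(L) = (2*L)/(70 + L) = 2*L/(70 + L))
(45661 + x(208))*(-76*(57 + 25) + b(-168)) = (45661 + 2*208/(70 + 208))*(-76*(57 + 25) - 1) = (45661 + 2*208/278)*(-76*82 - 1) = (45661 + 2*208*(1/278))*(-6232 - 1) = (45661 + 208/139)*(-6233) = (6347087/139)*(-6233) = -39561393271/139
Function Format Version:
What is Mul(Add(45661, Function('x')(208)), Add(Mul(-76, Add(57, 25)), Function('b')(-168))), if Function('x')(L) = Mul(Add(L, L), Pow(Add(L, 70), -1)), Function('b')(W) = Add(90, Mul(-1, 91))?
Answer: Rational(-39561393271, 139) ≈ -2.8461e+8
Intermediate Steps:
Function('b')(W) = -1 (Function('b')(W) = Add(90, -91) = -1)
Function('x')(L) = Mul(2, L, Pow(Add(70, L), -1)) (Function('x')(L) = Mul(Mul(2, L), Pow(Add(70, L), -1)) = Mul(2, L, Pow(Add(70, L), -1)))
Mul(Add(45661, Function('x')(208)), Add(Mul(-76, Add(57, 25)), Function('b')(-168))) = Mul(Add(45661, Mul(2, 208, Pow(Add(70, 208), -1))), Add(Mul(-76, Add(57, 25)), -1)) = Mul(Add(45661, Mul(2, 208, Pow(278, -1))), Add(Mul(-76, 82), -1)) = Mul(Add(45661, Mul(2, 208, Rational(1, 278))), Add(-6232, -1)) = Mul(Add(45661, Rational(208, 139)), -6233) = Mul(Rational(6347087, 139), -6233) = Rational(-39561393271, 139)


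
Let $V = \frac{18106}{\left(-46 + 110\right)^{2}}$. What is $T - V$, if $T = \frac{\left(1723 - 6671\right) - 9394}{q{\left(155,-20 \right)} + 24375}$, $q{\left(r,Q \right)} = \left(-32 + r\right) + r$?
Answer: $- \frac{252556025}{50489344} \approx -5.0022$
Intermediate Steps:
$q{\left(r,Q \right)} = -32 + 2 r$
$T = - \frac{14342}{24653}$ ($T = \frac{\left(1723 - 6671\right) - 9394}{\left(-32 + 2 \cdot 155\right) + 24375} = \frac{-4948 - 9394}{\left(-32 + 310\right) + 24375} = - \frac{14342}{278 + 24375} = - \frac{14342}{24653} \approx -0.58175$)
$V = \frac{9053}{2048}$ ($V = \frac{18106}{64^{2}} = \frac{18106}{4096} = 18106 \cdot \frac{1}{4096} = \frac{9053}{2048} \approx 4.4204$)
$T - V = - \frac{14342}{24653} - \frac{9053}{2048} = - \frac{252556025}{50489344}$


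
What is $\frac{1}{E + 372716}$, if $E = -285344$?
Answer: $\frac{1}{87372} \approx 1.1445 \cdot 10^{-5}$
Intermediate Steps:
$\frac{1}{E + 372716} = \frac{1}{-285344 + 372716} = \frac{1}{87372}$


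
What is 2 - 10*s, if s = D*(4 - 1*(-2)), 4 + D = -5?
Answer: 542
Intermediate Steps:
D = -9 (D = -4 - 5 = -9)
s = -54 (s = -9*(4 - 1*(-2)) = -9*(4 + 2) = -9*6 = -54)
2 - 10*s = 2 - 10*(-54) = 2 + 540 = 542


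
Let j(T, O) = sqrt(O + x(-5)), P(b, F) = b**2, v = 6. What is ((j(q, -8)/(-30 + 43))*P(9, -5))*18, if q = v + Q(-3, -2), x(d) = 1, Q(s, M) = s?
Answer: 1458*I*sqrt(7)/13 ≈ 296.73*I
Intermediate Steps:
q = 3 (q = 6 - 3 = 3)
j(T, O) = sqrt(1 + O) (j(T, O) = sqrt(O + 1) = sqrt(1 + O))
((j(q, -8)/(-30 + 43))*P(9, -5))*18 = ((sqrt(1 - 8)/(-30 + 43))*9**2)*18 = ((sqrt(-7)/13)*81)*18 = (((I*sqrt(7))*(1/13))*81)*18 = ((I*sqrt(7)/13)*81)*18 = (81*I*sqrt(7)/13)*18 = 1458*I*sqrt(7)/13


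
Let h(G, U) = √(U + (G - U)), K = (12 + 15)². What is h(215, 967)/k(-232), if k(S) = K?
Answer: √215/729 ≈ 0.020114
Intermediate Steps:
K = 729 (K = 27² = 729)
h(G, U) = √G
k(S) = 729
h(215, 967)/k(-232) = √215/729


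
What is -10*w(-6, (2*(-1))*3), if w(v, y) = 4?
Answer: -40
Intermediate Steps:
-10*w(-6, (2*(-1))*3) = -10*4 = -40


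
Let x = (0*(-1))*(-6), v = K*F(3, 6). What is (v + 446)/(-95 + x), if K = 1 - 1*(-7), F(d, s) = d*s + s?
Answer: -638/95 ≈ -6.7158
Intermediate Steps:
F(d, s) = s + d*s
K = 8 (K = 1 + 7 = 8)
v = 192 (v = 8*(6*(1 + 3)) = 8*(6*4) = 8*24 = 192)
x = 0 (x = 0*(-6) = 0)
(v + 446)/(-95 + x) = (192 + 446)/(-95 + 0) = 638/(-95) = 638*(-1/95) = -638/95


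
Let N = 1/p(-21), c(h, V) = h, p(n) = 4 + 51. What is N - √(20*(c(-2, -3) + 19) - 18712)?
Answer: 1/55 - 2*I*√4593 ≈ 0.018182 - 135.54*I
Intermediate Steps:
p(n) = 55
N = 1/55 ≈ 0.018182
N - √(20*(c(-2, -3) + 19) - 18712) = 1/55 - √(20*(-2 + 19) - 18712) = 1/55 - √(20*17 - 18712) = 1/55 - √(340 - 18712) = 1/55 - √(-18372) = 1/55 - 2*I*√4593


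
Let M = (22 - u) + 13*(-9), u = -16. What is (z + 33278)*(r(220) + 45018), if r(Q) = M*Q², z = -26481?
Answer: -25683021854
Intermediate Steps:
M = -79 (M = (22 - 1*(-16)) + 13*(-9) = (22 + 16) - 117 = 38 - 117 = -79)
r(Q) = -79*Q²
(z + 33278)*(r(220) + 45018) = (-26481 + 33278)*(-79*220² + 45018) = 6797*(-79*48400 + 45018) = 6797*(-3823600 + 45018) = 6797*(-3778582) = -25683021854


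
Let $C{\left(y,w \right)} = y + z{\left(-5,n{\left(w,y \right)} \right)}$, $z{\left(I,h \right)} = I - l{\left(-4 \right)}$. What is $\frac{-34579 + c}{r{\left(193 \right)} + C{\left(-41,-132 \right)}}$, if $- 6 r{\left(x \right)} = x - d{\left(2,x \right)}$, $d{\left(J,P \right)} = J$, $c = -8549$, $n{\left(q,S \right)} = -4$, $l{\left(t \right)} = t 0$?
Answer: $\frac{258768}{467} \approx 554.11$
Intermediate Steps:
$l{\left(t \right)} = 0$
$z{\left(I,h \right)} = I$ ($z{\left(I,h \right)} = I - 0 = I + 0 = I$)
$C{\left(y,w \right)} = -5 + y$ ($C{\left(y,w \right)} = y - 5 = -5 + y$)
$r{\left(x \right)} = \frac{1}{3} - \frac{x}{6}$ ($r{\left(x \right)} = - \frac{x - 2}{6} = - \frac{-2 + x}{6} = \frac{1}{3} - \frac{x}{6}$)
$\frac{-34579 + c}{r{\left(193 \right)} + C{\left(-41,-132 \right)}} = \frac{-34579 - 8549}{\left(\frac{1}{3} - \frac{193}{6}\right) - 46} = - \frac{43128}{\left(\frac{1}{3} - \frac{193}{6}\right) - 46} = - \frac{43128}{- \frac{191}{6} - 46} = - \frac{43128}{- \frac{467}{6}} = \left(-43128\right) \left(- \frac{6}{467}\right) = \frac{258768}{467}$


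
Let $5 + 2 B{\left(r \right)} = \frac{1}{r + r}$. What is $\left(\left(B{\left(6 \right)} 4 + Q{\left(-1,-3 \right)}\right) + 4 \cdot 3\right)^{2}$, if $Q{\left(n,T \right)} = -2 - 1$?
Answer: $\frac{25}{36} \approx 0.69444$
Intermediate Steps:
$Q{\left(n,T \right)} = -3$ ($Q{\left(n,T \right)} = -2 - 1 = -3$)
$B{\left(r \right)} = - \frac{5}{2} + \frac{1}{4 r}$ ($B{\left(r \right)} = - \frac{5}{2} + \frac{1}{2 \left(r + r\right)} = - \frac{5}{2} + \frac{1}{2 \cdot 2 r} = - \frac{5}{2} + \frac{\frac{1}{2} \frac{1}{r}}{2} = - \frac{5}{2} + \frac{1}{4 r}$)
$\left(\left(B{\left(6 \right)} 4 + Q{\left(-1,-3 \right)}\right) + 4 \cdot 3\right)^{2} = \left(\left(\frac{1 - 60}{4 \cdot 6} \cdot 4 - 3\right) + 4 \cdot 3\right)^{2} = \left(\left(\frac{1}{4} \cdot \frac{1}{6} \left(1 - 60\right) 4 - 3\right) + 12\right)^{2} = \left(\left(\frac{1}{4} \cdot \frac{1}{6} \left(-59\right) 4 - 3\right) + 12\right)^{2} = \left(\left(\left(- \frac{59}{24}\right) 4 - 3\right) + 12\right)^{2} = \left(\left(- \frac{59}{6} - 3\right) + 12\right)^{2} = \left(- \frac{77}{6} + 12\right)^{2} = \left(- \frac{5}{6}\right)^{2} = \frac{25}{36}$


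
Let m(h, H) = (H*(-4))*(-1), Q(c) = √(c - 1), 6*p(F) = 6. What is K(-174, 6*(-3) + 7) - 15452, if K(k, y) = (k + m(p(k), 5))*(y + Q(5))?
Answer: -14066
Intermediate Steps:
p(F) = 1 (p(F) = (⅙)*6 = 1)
Q(c) = √(-1 + c)
m(h, H) = 4*H (m(h, H) = -4*H*(-1) = 4*H)
K(k, y) = (2 + y)*(20 + k) (K(k, y) = (k + 4*5)*(y + √(-1 + 5)) = (k + 20)*(y + √4) = (20 + k)*(y + 2) = (20 + k)*(2 + y) = (2 + y)*(20 + k))
K(-174, 6*(-3) + 7) - 15452 = (40 + 2*(-174) + 20*(6*(-3) + 7) - 174*(6*(-3) + 7)) - 15452 = (40 - 348 + 20*(-18 + 7) - 174*(-18 + 7)) - 15452 = (40 - 348 + 20*(-11) - 174*(-11)) - 15452 = (40 - 348 - 220 + 1914) - 15452 = 1386 - 15452 = -14066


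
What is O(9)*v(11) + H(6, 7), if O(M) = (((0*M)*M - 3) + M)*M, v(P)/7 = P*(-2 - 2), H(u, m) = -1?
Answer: -16633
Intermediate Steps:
v(P) = -28*P (v(P) = 7*(P*(-2 - 2)) = 7*(P*(-4)) = 7*(-4*P) = -28*P)
O(M) = M*(-3 + M) (O(M) = ((0*M - 3) + M)*M = ((0 - 3) + M)*M = (-3 + M)*M = M*(-3 + M))
O(9)*v(11) + H(6, 7) = (9*(-3 + 9))*(-28*11) - 1 = (9*6)*(-308) - 1 = 54*(-308) - 1 = -16632 - 1 = -16633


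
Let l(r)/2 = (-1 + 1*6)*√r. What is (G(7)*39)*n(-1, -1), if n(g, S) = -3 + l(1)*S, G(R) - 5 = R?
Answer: -6084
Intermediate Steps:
l(r) = 10*√r (l(r) = 2*((-1 + 1*6)*√r) = 2*((-1 + 6)*√r) = 2*(5*√r) = 10*√r)
G(R) = 5 + R
n(g, S) = -3 + 10*S (n(g, S) = -3 + (10*√1)*S = -3 + (10*1)*S = -3 + 10*S)
(G(7)*39)*n(-1, -1) = ((5 + 7)*39)*(-3 + 10*(-1)) = (12*39)*(-3 - 10) = 468*(-13) = -6084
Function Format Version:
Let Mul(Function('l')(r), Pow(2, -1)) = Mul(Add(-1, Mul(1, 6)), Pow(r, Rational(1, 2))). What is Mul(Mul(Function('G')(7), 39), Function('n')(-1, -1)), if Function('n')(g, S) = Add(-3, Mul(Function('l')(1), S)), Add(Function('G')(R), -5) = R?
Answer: -6084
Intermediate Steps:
Function('l')(r) = Mul(10, Pow(r, Rational(1, 2))) (Function('l')(r) = Mul(2, Mul(Add(-1, Mul(1, 6)), Pow(r, Rational(1, 2)))) = Mul(2, Mul(Add(-1, 6), Pow(r, Rational(1, 2)))) = Mul(2, Mul(5, Pow(r, Rational(1, 2)))) = Mul(10, Pow(r, Rational(1, 2))))
Function('G')(R) = Add(5, R)
Function('n')(g, S) = Add(-3, Mul(10, S)) (Function('n')(g, S) = Add(-3, Mul(Mul(10, Pow(1, Rational(1, 2))), S)) = Add(-3, Mul(Mul(10, 1), S)) = Add(-3, Mul(10, S)))
Mul(Mul(Function('G')(7), 39), Function('n')(-1, -1)) = Mul(Mul(Add(5, 7), 39), Add(-3, Mul(10, -1))) = Mul(Mul(12, 39), Add(-3, -10)) = Mul(468, -13) = -6084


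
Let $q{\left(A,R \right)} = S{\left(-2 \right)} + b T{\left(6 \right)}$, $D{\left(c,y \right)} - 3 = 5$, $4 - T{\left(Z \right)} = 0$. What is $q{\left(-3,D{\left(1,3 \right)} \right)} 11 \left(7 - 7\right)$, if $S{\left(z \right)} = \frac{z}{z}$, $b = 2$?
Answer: $0$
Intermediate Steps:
$T{\left(Z \right)} = 4$ ($T{\left(Z \right)} = 4 - 0 = 4 + 0 = 4$)
$S{\left(z \right)} = 1$
$D{\left(c,y \right)} = 8$ ($D{\left(c,y \right)} = 3 + 5 = 8$)
$q{\left(A,R \right)} = 9$ ($q{\left(A,R \right)} = 1 + 2 \cdot 4 = 1 + 8 = 9$)
$q{\left(-3,D{\left(1,3 \right)} \right)} 11 \left(7 - 7\right) = 9 \cdot 11 \left(7 - 7\right) = 99 \left(7 - 7\right) = 99 \cdot 0 = 0$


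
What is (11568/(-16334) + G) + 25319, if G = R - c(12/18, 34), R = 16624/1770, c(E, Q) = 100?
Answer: 182340527369/7227795 ≈ 25228.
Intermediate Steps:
R = 8312/885 (R = 16624*(1/1770) = 8312/885 ≈ 9.3921)
G = -80188/885 (G = 8312/885 - 1*100 = 8312/885 - 100 = -80188/885 ≈ -90.608)
(11568/(-16334) + G) + 25319 = (11568/(-16334) - 80188/885) + 25319 = (11568*(-1/16334) - 80188/885) + 25319 = (-5784/8167 - 80188/885) + 25319 = -660014236/7227795 + 25319 = 182340527369/7227795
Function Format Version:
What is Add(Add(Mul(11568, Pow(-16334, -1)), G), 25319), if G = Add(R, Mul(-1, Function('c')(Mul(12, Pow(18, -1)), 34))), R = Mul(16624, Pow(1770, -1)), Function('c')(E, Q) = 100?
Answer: Rational(182340527369, 7227795) ≈ 25228.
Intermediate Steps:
R = Rational(8312, 885) (R = Mul(16624, Rational(1, 1770)) = Rational(8312, 885) ≈ 9.3921)
G = Rational(-80188, 885) (G = Add(Rational(8312, 885), Mul(-1, 100)) = Add(Rational(8312, 885), -100) = Rational(-80188, 885) ≈ -90.608)
Add(Add(Mul(11568, Pow(-16334, -1)), G), 25319) = Add(Add(Mul(11568, Pow(-16334, -1)), Rational(-80188, 885)), 25319) = Add(Add(Mul(11568, Rational(-1, 16334)), Rational(-80188, 885)), 25319) = Add(Add(Rational(-5784, 8167), Rational(-80188, 885)), 25319) = Add(Rational(-660014236, 7227795), 25319) = Rational(182340527369, 7227795)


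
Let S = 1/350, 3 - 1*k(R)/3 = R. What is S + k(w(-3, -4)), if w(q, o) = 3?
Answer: 1/350 ≈ 0.0028571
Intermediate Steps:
k(R) = 9 - 3*R
S = 1/350 ≈ 0.0028571
S + k(w(-3, -4)) = 1/350 + (9 - 3*3) = 1/350 + (9 - 9) = 1/350 + 0 = 1/350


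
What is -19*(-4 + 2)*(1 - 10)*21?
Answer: -7182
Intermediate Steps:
-19*(-4 + 2)*(1 - 10)*21 = -(-38)*(-9)*21 = -19*18*21 = -342*21 = -7182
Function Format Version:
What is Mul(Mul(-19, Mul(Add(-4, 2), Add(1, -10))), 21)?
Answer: -7182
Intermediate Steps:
Mul(Mul(-19, Mul(Add(-4, 2), Add(1, -10))), 21) = Mul(Mul(-19, Mul(-2, -9)), 21) = Mul(Mul(-19, 18), 21) = Mul(-342, 21) = -7182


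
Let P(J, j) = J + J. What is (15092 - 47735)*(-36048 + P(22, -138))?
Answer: 1175278572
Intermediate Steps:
P(J, j) = 2*J
(15092 - 47735)*(-36048 + P(22, -138)) = (15092 - 47735)*(-36048 + 2*22) = -32643*(-36048 + 44) = -32643*(-36004) = 1175278572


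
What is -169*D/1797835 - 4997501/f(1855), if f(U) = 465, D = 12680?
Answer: -138241210279/12861435 ≈ -10749.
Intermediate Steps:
-169*D/1797835 - 4997501/f(1855) = -169*12680/1797835 - 4997501/465 = -2142920*1/1797835 - 4997501*1/465 = -32968/27659 - 4997501/465 = -138241210279/12861435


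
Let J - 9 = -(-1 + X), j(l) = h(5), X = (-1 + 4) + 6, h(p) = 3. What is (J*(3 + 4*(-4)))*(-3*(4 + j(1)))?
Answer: 273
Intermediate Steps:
X = 9 (X = 3 + 6 = 9)
j(l) = 3
J = 1 (J = 9 - (-1 + 9) = 9 - 1*8 = 9 - 8 = 1)
(J*(3 + 4*(-4)))*(-3*(4 + j(1))) = (1*(3 + 4*(-4)))*(-3*(4 + 3)) = (1*(3 - 16))*(-3*7) = (1*(-13))*(-21) = -13*(-21) = 273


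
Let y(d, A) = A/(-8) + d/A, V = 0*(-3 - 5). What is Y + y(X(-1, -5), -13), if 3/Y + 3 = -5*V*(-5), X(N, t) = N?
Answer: 73/104 ≈ 0.70192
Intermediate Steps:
V = 0 (V = 0*(-8) = 0)
y(d, A) = -A/8 + d/A (y(d, A) = A*(-⅛) + d/A = -A/8 + d/A)
Y = -1 (Y = 3/(-3 - 5*0*(-5)) = 3/(-3 + 0*(-5)) = 3/(-3 + 0) = 3/(-3) = 3*(-⅓) = -1)
Y + y(X(-1, -5), -13) = -1 + (-⅛*(-13) - 1/(-13)) = -1 + (13/8 - 1*(-1/13)) = -1 + (13/8 + 1/13) = -1 + 177/104 = 73/104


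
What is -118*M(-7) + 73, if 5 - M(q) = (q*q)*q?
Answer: -40991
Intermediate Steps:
M(q) = 5 - q³ (M(q) = 5 - q*q*q = 5 - q²*q = 5 - q³)
-118*M(-7) + 73 = -118*(5 - 1*(-7)³) + 73 = -118*(5 - 1*(-343)) + 73 = -118*(5 + 343) + 73 = -118*348 + 73 = -41064 + 73 = -40991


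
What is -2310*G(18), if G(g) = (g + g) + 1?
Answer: -85470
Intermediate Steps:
G(g) = 1 + 2*g (G(g) = 2*g + 1 = 1 + 2*g)
-2310*G(18) = -2310*(1 + 2*18) = -2310*(1 + 36) = -2310*37 = -85470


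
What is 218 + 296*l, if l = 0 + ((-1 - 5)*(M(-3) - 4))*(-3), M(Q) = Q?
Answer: -37078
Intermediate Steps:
l = -126 (l = 0 + ((-1 - 5)*(-3 - 4))*(-3) = 0 - 6*(-7)*(-3) = 0 + 42*(-3) = 0 - 126 = -126)
218 + 296*l = 218 + 296*(-126) = 218 - 37296 = -37078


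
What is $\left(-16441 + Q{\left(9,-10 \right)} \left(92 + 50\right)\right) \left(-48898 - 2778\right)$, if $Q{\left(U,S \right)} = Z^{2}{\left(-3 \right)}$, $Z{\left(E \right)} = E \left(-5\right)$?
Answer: $-801443084$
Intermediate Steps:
$Z{\left(E \right)} = - 5 E$
$Q{\left(U,S \right)} = 225$ ($Q{\left(U,S \right)} = \left(\left(-5\right) \left(-3\right)\right)^{2} = 15^{2} = 225$)
$\left(-16441 + Q{\left(9,-10 \right)} \left(92 + 50\right)\right) \left(-48898 - 2778\right) = \left(-16441 + 225 \left(92 + 50\right)\right) \left(-48898 - 2778\right) = \left(-16441 + 225 \cdot 142\right) \left(-51676\right) = \left(-16441 + 31950\right) \left(-51676\right) = 15509 \left(-51676\right) = -801443084$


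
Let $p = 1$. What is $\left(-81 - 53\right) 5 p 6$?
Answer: $-4020$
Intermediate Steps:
$\left(-81 - 53\right) 5 p 6 = \left(-81 - 53\right) 5 \cdot 1 \cdot 6 = - 134 \cdot 5 \cdot 6 = \left(-134\right) 30 = -4020$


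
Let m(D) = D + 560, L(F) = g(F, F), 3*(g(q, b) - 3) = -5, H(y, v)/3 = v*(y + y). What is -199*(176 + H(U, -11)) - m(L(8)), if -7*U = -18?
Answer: -38056/21 ≈ -1812.2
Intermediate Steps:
U = 18/7 (U = -⅐*(-18) = 18/7 ≈ 2.5714)
H(y, v) = 6*v*y (H(y, v) = 3*(v*(y + y)) = 3*(v*(2*y)) = 3*(2*v*y) = 6*v*y)
g(q, b) = 4/3 (g(q, b) = 3 + (⅓)*(-5) = 3 - 5/3 = 4/3)
L(F) = 4/3
m(D) = 560 + D
-199*(176 + H(U, -11)) - m(L(8)) = -199*(176 + 6*(-11)*(18/7)) - (560 + 4/3) = -199*(176 - 1188/7) - 1*1684/3 = -199*44/7 - 1684/3 = -8756/7 - 1684/3 = -38056/21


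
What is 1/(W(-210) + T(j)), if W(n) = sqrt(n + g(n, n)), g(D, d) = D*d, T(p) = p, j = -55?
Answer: 1/743 + sqrt(43890)/40865 ≈ 0.0064725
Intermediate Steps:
W(n) = sqrt(n + n**2) (W(n) = sqrt(n + n*n) = sqrt(n + n**2))
1/(W(-210) + T(j)) = 1/(sqrt(-210*(1 - 210)) - 55) = 1/(sqrt(-210*(-209)) - 55) = 1/(sqrt(43890) - 55) = 1/(-55 + sqrt(43890))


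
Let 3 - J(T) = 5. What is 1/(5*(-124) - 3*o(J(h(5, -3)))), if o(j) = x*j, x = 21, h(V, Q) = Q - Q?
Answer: -1/494 ≈ -0.0020243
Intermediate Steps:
h(V, Q) = 0
J(T) = -2 (J(T) = 3 - 1*5 = 3 - 5 = -2)
o(j) = 21*j
1/(5*(-124) - 3*o(J(h(5, -3)))) = 1/(5*(-124) - 63*(-2)) = 1/(-620 - 3*(-42)) = 1/(-620 + 126) = 1/(-494) = -1/494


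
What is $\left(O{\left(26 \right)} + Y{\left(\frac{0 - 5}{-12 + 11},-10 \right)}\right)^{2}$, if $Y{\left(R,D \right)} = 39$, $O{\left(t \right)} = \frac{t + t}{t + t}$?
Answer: $1600$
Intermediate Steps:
$O{\left(t \right)} = 1$ ($O{\left(t \right)} = \frac{2 t}{2 t} = 2 t \frac{1}{2 t} = 1$)
$\left(O{\left(26 \right)} + Y{\left(\frac{0 - 5}{-12 + 11},-10 \right)}\right)^{2} = \left(1 + 39\right)^{2} = 40^{2} = 1600$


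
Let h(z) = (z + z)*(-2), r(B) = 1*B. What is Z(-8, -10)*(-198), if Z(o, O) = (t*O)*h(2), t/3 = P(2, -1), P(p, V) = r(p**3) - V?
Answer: -427680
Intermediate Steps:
r(B) = B
P(p, V) = p**3 - V
t = 27 (t = 3*(2**3 - 1*(-1)) = 3*(8 + 1) = 3*9 = 27)
h(z) = -4*z (h(z) = (2*z)*(-2) = -4*z)
Z(o, O) = -216*O (Z(o, O) = (27*O)*(-4*2) = (27*O)*(-8) = -216*O)
Z(-8, -10)*(-198) = -216*(-10)*(-198) = 2160*(-198) = -427680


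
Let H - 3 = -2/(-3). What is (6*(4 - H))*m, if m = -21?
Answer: -42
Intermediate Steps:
H = 11/3 (H = 3 - 2/(-3) = 3 - 2*(-⅓) = 3 + ⅔ = 11/3 ≈ 3.6667)
(6*(4 - H))*m = (6*(4 - 1*11/3))*(-21) = (6*(4 - 11/3))*(-21) = (6*(⅓))*(-21) = 2*(-21) = -42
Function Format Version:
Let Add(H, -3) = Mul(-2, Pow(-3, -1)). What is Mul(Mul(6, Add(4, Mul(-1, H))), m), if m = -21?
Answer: -42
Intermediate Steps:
H = Rational(11, 3) (H = Add(3, Mul(-2, Pow(-3, -1))) = Add(3, Mul(-2, Rational(-1, 3))) = Add(3, Rational(2, 3)) = Rational(11, 3) ≈ 3.6667)
Mul(Mul(6, Add(4, Mul(-1, H))), m) = Mul(Mul(6, Add(4, Mul(-1, Rational(11, 3)))), -21) = Mul(Mul(6, Add(4, Rational(-11, 3))), -21) = Mul(Mul(6, Rational(1, 3)), -21) = Mul(2, -21) = -42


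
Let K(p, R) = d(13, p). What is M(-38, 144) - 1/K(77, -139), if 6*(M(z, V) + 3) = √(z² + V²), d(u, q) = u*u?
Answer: -508/169 + √5545/3 ≈ 21.816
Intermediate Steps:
d(u, q) = u²
K(p, R) = 169 (K(p, R) = 13² = 169)
M(z, V) = -3 + √(V² + z²)/6 (M(z, V) = -3 + √(z² + V²)/6 = -3 + √(V² + z²)/6)
M(-38, 144) - 1/K(77, -139) = (-3 + √(144² + (-38)²)/6) - 1/169 = (-3 + √(20736 + 1444)/6) - 1*1/169 = (-3 + √22180/6) - 1/169 = (-3 + (2*√5545)/6) - 1/169 = (-3 + √5545/3) - 1/169 = -508/169 + √5545/3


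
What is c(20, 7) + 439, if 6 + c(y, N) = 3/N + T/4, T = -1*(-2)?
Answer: 6075/14 ≈ 433.93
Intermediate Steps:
T = 2
c(y, N) = -11/2 + 3/N (c(y, N) = -6 + (3/N + 2/4) = -6 + (3/N + 2*(1/4)) = -6 + (3/N + 1/2) = -6 + (1/2 + 3/N) = -11/2 + 3/N)
c(20, 7) + 439 = (-11/2 + 3/7) + 439 = -71/14 + 439 = 6075/14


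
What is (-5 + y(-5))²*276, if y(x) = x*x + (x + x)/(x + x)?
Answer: 121716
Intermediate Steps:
y(x) = 1 + x² (y(x) = x² + (2*x)/((2*x)) = x² + (2*x)*(1/(2*x)) = x² + 1 = 1 + x²)
(-5 + y(-5))²*276 = (-5 + (1 + (-5)²))²*276 = (-5 + (1 + 25))²*276 = (-5 + 26)²*276 = 21²*276 = 441*276 = 121716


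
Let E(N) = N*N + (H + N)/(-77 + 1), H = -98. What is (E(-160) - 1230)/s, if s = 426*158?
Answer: 926189/2557704 ≈ 0.36212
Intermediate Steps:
E(N) = 49/38 + N² - N/76 (E(N) = N*N + (-98 + N)/(-77 + 1) = N² + (-98 + N)/(-76) = N² + (-98 + N)*(-1/76) = N² + (49/38 - N/76) = 49/38 + N² - N/76)
s = 67308
(E(-160) - 1230)/s = ((49/38 + (-160)² - 1/76*(-160)) - 1230)/67308 = ((49/38 + 25600 + 40/19) - 1230)*(1/67308) = (972929/38 - 1230)*(1/67308) = (926189/38)*(1/67308) = 926189/2557704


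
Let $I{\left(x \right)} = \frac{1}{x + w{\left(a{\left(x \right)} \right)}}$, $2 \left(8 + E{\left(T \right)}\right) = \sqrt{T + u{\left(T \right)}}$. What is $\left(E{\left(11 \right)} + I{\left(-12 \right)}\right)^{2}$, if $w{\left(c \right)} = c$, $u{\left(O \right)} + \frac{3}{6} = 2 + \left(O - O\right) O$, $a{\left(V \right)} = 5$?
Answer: $\frac{27217}{392} - \frac{285 \sqrt{2}}{14} \approx 40.642$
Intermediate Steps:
$u{\left(O \right)} = \frac{3}{2}$ ($u{\left(O \right)} = - \frac{1}{2} + \left(2 + \left(O - O\right) O\right) = - \frac{1}{2} + \left(2 + 0 O\right) = - \frac{1}{2} + \left(2 + 0\right) = - \frac{1}{2} + 2 = \frac{3}{2}$)
$E{\left(T \right)} = -8 + \frac{\sqrt{\frac{3}{2} + T}}{2}$ ($E{\left(T \right)} = -8 + \frac{\sqrt{T + \frac{3}{2}}}{2} = -8 + \frac{\sqrt{\frac{3}{2} + T}}{2}$)
$I{\left(x \right)} = \frac{1}{5 + x}$ ($I{\left(x \right)} = \frac{1}{x + 5} = \frac{1}{5 + x}$)
$\left(E{\left(11 \right)} + I{\left(-12 \right)}\right)^{2} = \left(\left(-8 + \frac{\sqrt{6 + 4 \cdot 11}}{4}\right) + \frac{1}{5 - 12}\right)^{2} = \left(\left(-8 + \frac{\sqrt{6 + 44}}{4}\right) + \frac{1}{-7}\right)^{2} = \left(\left(-8 + \frac{\sqrt{50}}{4}\right) - \frac{1}{7}\right)^{2} = \left(\left(-8 + \frac{5 \sqrt{2}}{4}\right) - \frac{1}{7}\right)^{2} = \left(- \frac{57}{7} + \frac{5 \sqrt{2}}{4}\right)^{2}$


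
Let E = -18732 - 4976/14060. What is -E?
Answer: 65844224/3515 ≈ 18732.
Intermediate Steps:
E = -65844224/3515 (E = -18732 - 4976*1/14060 = -18732 - 1244/3515 = -65844224/3515 ≈ -18732.)
-E = -1*(-65844224/3515) = 65844224/3515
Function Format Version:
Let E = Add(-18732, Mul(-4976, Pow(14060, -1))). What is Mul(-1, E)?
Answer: Rational(65844224, 3515) ≈ 18732.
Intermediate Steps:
E = Rational(-65844224, 3515) (E = Add(-18732, Mul(-4976, Rational(1, 14060))) = Add(-18732, Rational(-1244, 3515)) = Rational(-65844224, 3515) ≈ -18732.)
Mul(-1, E) = Mul(-1, Rational(-65844224, 3515)) = Rational(65844224, 3515)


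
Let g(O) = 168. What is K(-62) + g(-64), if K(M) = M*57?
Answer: -3366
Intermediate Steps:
K(M) = 57*M
K(-62) + g(-64) = 57*(-62) + 168 = -3534 + 168 = -3366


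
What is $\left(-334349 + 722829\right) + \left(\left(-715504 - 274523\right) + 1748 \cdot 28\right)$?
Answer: $-552603$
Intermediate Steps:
$\left(-334349 + 722829\right) + \left(\left(-715504 - 274523\right) + 1748 \cdot 28\right) = 388480 + \left(-990027 + 48944\right) = 388480 - 941083 = -552603$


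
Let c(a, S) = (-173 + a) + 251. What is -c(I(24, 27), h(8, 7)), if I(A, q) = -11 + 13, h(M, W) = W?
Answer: -80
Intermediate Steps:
I(A, q) = 2
c(a, S) = 78 + a
-c(I(24, 27), h(8, 7)) = -(78 + 2) = -1*80 = -80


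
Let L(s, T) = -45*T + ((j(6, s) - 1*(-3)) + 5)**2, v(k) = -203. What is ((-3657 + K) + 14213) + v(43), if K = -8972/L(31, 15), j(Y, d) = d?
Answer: 4374833/423 ≈ 10342.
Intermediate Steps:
L(s, T) = (8 + s)**2 - 45*T (L(s, T) = -45*T + ((s - 1*(-3)) + 5)**2 = -45*T + ((s + 3) + 5)**2 = -45*T + ((3 + s) + 5)**2 = -45*T + (8 + s)**2 = (8 + s)**2 - 45*T)
K = -4486/423 (K = -8972/((8 + 31)**2 - 45*15) = -8972/(39**2 - 675) = -8972/(1521 - 675) = -8972/846 = -8972*1/846 = -4486/423 ≈ -10.605)
((-3657 + K) + 14213) + v(43) = ((-3657 - 4486/423) + 14213) - 203 = (-1551397/423 + 14213) - 203 = 4460702/423 - 203 = 4374833/423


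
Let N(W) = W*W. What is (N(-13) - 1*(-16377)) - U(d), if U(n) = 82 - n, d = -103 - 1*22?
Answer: 16339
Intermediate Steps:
N(W) = W²
d = -125 (d = -103 - 22 = -125)
(N(-13) - 1*(-16377)) - U(d) = ((-13)² - 1*(-16377)) - (82 - 1*(-125)) = (169 + 16377) - (82 + 125) = 16546 - 1*207 = 16546 - 207 = 16339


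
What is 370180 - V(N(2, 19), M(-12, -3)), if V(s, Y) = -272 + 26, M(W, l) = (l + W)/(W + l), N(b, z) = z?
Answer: 370426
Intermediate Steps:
M(W, l) = 1 (M(W, l) = (W + l)/(W + l) = 1)
V(s, Y) = -246
370180 - V(N(2, 19), M(-12, -3)) = 370180 - 1*(-246) = 370180 + 246 = 370426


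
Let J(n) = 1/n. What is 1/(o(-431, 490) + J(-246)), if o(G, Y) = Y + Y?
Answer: 246/241079 ≈ 0.0010204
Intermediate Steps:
o(G, Y) = 2*Y
1/(o(-431, 490) + J(-246)) = 1/(2*490 + 1/(-246)) = 1/(980 - 1/246) = 1/(241079/246) = 246/241079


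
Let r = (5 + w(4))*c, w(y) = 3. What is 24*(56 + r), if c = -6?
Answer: 192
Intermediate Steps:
r = -48 (r = (5 + 3)*(-6) = 8*(-6) = -48)
24*(56 + r) = 24*(56 - 48) = 24*8 = 192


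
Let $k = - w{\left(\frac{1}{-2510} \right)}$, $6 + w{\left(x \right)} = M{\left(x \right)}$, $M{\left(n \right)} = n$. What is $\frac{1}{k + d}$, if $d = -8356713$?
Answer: $- \frac{2510}{20975334569} \approx -1.1966 \cdot 10^{-7}$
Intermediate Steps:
$w{\left(x \right)} = -6 + x$
$k = \frac{15061}{2510}$ ($k = - (-6 + \frac{1}{-2510}) = - (-6 - \frac{1}{2510}) = \left(-1\right) \left(- \frac{15061}{2510}\right) = \frac{15061}{2510} \approx 6.0004$)
$\frac{1}{k + d} = \frac{1}{\frac{15061}{2510} - 8356713} = \frac{1}{- \frac{20975334569}{2510}} = - \frac{2510}{20975334569}$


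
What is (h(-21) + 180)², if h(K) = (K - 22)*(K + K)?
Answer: 3944196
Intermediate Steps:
h(K) = 2*K*(-22 + K) (h(K) = (-22 + K)*(2*K) = 2*K*(-22 + K))
(h(-21) + 180)² = (2*(-21)*(-22 - 21) + 180)² = (2*(-21)*(-43) + 180)² = (1806 + 180)² = 1986² = 3944196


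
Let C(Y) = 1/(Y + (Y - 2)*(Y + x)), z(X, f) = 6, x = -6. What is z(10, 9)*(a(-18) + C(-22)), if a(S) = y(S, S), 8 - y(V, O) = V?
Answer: 50703/325 ≈ 156.01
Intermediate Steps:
y(V, O) = 8 - V
C(Y) = 1/(Y + (-6 + Y)*(-2 + Y)) (C(Y) = 1/(Y + (Y - 2)*(Y - 6)) = 1/(Y + (-2 + Y)*(-6 + Y)) = 1/(Y + (-6 + Y)*(-2 + Y)))
a(S) = 8 - S
z(10, 9)*(a(-18) + C(-22)) = 6*((8 - 1*(-18)) + 1/(12 + (-22)² - 7*(-22))) = 6*((8 + 18) + 1/(12 + 484 + 154)) = 6*(26 + 1/650) = 6*(16901/650) = 50703/325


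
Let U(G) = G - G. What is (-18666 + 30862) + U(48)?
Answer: 12196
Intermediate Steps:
U(G) = 0
(-18666 + 30862) + U(48) = (-18666 + 30862) + 0 = 12196 + 0 = 12196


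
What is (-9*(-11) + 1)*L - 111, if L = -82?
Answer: -8311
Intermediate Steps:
(-9*(-11) + 1)*L - 111 = (-9*(-11) + 1)*(-82) - 111 = (99 + 1)*(-82) - 111 = 100*(-82) - 111 = -8200 - 111 = -8311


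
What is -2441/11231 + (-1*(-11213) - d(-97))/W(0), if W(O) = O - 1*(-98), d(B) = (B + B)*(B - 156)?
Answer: -425545957/1100638 ≈ -386.64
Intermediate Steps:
d(B) = 2*B*(-156 + B) (d(B) = (2*B)*(-156 + B) = 2*B*(-156 + B))
W(O) = 98 + O (W(O) = O + 98 = 98 + O)
-2441/11231 + (-1*(-11213) - d(-97))/W(0) = -2441/11231 + (-1*(-11213) - 2*(-97)*(-156 - 97))/(98 + 0) = -2441*1/11231 + (11213 - 2*(-97)*(-253))/98 = -2441/11231 + (11213 - 1*49082)*(1/98) = -2441/11231 + (11213 - 49082)*(1/98) = -2441/11231 - 37869*1/98 = -2441/11231 - 37869/98 = -425545957/1100638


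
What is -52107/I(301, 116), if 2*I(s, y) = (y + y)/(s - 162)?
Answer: -7242873/116 ≈ -62439.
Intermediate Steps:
I(s, y) = y/(-162 + s) (I(s, y) = ((y + y)/(s - 162))/2 = ((2*y)/(-162 + s))/2 = (2*y/(-162 + s))/2 = y/(-162 + s))
-52107/I(301, 116) = -52107/(116/(-162 + 301)) = -52107/(116/139) = -52107/(116*(1/139)) = -52107/116/139 = -52107*139/116 = -7242873/116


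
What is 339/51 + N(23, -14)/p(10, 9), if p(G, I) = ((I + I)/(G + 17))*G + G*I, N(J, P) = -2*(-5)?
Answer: 3328/493 ≈ 6.7505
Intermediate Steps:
N(J, P) = 10
p(G, I) = G*I + 2*G*I/(17 + G) (p(G, I) = ((2*I)/(17 + G))*G + G*I = (2*I/(17 + G))*G + G*I = 2*G*I/(17 + G) + G*I = G*I + 2*G*I/(17 + G))
339/51 + N(23, -14)/p(10, 9) = 339/51 + 10/((10*9*(19 + 10)/(17 + 10))) = 339*(1/51) + 10/((10*9*29/27)) = 113/17 + 10/((10*9*(1/27)*29)) = 113/17 + 10/(290/3) = 113/17 + 10*(3/290) = 113/17 + 3/29 = 3328/493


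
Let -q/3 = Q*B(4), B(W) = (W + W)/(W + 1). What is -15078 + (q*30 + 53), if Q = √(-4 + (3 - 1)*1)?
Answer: -15025 - 144*I*√2 ≈ -15025.0 - 203.65*I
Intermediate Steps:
Q = I*√2 (Q = √(-4 + 2*1) = √(-4 + 2) = √(-2) = I*√2 ≈ 1.4142*I)
B(W) = 2*W/(1 + W) (B(W) = (2*W)/(1 + W) = 2*W/(1 + W))
q = -24*I*√2/5 (q = -3*I*√2*2*4/(1 + 4) = -3*I*√2*2*4/5 = -3*I*√2*2*4*(⅕) = -3*I*√2*8/5 = -24*I*√2/5 ≈ -6.7882*I)
-15078 + (q*30 + 53) = -15078 + (-24*I*√2/5*30 + 53) = -15078 + (-144*I*√2 + 53) = -15078 + (53 - 144*I*√2) = -15025 - 144*I*√2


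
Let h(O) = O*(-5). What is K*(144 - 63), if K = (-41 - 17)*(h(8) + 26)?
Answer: 65772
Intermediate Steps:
h(O) = -5*O
K = 812 (K = (-41 - 17)*(-5*8 + 26) = -58*(-40 + 26) = -58*(-14) = 812)
K*(144 - 63) = 812*(144 - 63) = 812*81 = 65772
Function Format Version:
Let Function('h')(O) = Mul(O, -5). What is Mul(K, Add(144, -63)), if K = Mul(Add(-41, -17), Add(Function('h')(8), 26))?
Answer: 65772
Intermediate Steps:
Function('h')(O) = Mul(-5, O)
K = 812 (K = Mul(Add(-41, -17), Add(Mul(-5, 8), 26)) = Mul(-58, Add(-40, 26)) = Mul(-58, -14) = 812)
Mul(K, Add(144, -63)) = Mul(812, Add(144, -63)) = Mul(812, 81) = 65772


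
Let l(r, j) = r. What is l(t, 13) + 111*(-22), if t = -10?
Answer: -2452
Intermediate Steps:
l(t, 13) + 111*(-22) = -10 + 111*(-22) = -10 - 2442 = -2452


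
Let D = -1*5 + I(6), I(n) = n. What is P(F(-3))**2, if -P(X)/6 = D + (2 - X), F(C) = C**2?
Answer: 1296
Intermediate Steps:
D = 1 (D = -1*5 + 6 = -5 + 6 = 1)
P(X) = -18 + 6*X (P(X) = -6*(1 + (2 - X)) = -6*(3 - X) = -18 + 6*X)
P(F(-3))**2 = (-18 + 6*(-3)**2)**2 = (-18 + 6*9)**2 = (-18 + 54)**2 = 36**2 = 1296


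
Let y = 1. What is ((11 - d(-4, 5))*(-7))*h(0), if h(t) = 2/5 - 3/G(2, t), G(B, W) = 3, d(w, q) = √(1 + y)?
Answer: 231/5 - 21*√2/5 ≈ 40.260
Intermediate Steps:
d(w, q) = √2 (d(w, q) = √(1 + 1) = √2)
h(t) = -⅗ (h(t) = 2/5 - 3/3 = 2*(⅕) - 3*⅓ = ⅖ - 1 = -⅗)
((11 - d(-4, 5))*(-7))*h(0) = ((11 - √2)*(-7))*(-⅗) = (-77 + 7*√2)*(-⅗) = 231/5 - 21*√2/5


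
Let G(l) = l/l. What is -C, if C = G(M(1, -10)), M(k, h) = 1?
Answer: -1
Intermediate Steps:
G(l) = 1
C = 1
-C = -1*1 = -1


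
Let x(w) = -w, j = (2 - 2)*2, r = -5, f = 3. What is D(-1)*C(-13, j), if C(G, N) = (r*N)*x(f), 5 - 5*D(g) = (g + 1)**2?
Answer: 0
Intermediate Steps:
j = 0 (j = 0*2 = 0)
D(g) = 1 - (1 + g)**2/5 (D(g) = 1 - (g + 1)**2/5 = 1 - (1 + g)**2/5)
C(G, N) = 15*N (C(G, N) = (-5*N)*(-1*3) = -5*N*(-3) = 15*N)
D(-1)*C(-13, j) = (1 - (1 - 1)**2/5)*(15*0) = (1 - 1/5*0**2)*0 = (1 - 1/5*0)*0 = (1 + 0)*0 = 1*0 = 0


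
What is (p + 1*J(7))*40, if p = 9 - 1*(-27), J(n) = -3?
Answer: 1320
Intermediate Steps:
p = 36 (p = 9 + 27 = 36)
(p + 1*J(7))*40 = (36 + 1*(-3))*40 = (36 - 3)*40 = 33*40 = 1320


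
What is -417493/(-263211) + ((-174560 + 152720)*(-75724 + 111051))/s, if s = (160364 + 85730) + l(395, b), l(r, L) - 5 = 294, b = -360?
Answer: -1073943861279/343139407 ≈ -3129.8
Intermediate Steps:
l(r, L) = 299 (l(r, L) = 5 + 294 = 299)
s = 246393 (s = (160364 + 85730) + 299 = 246094 + 299 = 246393)
-417493/(-263211) + ((-174560 + 152720)*(-75724 + 111051))/s = -417493/(-263211) + ((-174560 + 152720)*(-75724 + 111051))/246393 = -417493*(-1/263211) - 21840*35327*(1/246393) = 417493/263211 - 771541680*1/246393 = 417493/263211 - 36740080/11733 = -1073943861279/343139407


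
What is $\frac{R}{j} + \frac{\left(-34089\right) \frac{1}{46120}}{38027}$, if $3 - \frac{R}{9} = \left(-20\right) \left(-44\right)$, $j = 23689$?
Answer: $- \frac{1258508390331}{3776899302760} \approx -0.33321$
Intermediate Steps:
$R = -7893$ ($R = 27 - 9 \left(\left(-20\right) \left(-44\right)\right) = 27 - 7920 = -7893$)
$\frac{R}{j} + \frac{\left(-34089\right) \frac{1}{46120}}{38027} = - \frac{7893}{23689} + \frac{\left(-34089\right) \frac{1}{46120}}{38027} = \left(-7893\right) \frac{1}{23689} + \left(-34089\right) \frac{1}{46120} \cdot \frac{1}{38027} = - \frac{7893}{23689} - \frac{3099}{159436840} = - \frac{1258508390331}{3776899302760}$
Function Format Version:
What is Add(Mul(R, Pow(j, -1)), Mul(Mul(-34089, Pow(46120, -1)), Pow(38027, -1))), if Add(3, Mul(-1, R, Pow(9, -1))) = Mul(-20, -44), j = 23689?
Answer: Rational(-1258508390331, 3776899302760) ≈ -0.33321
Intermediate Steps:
R = -7893 (R = Add(27, Mul(-9, Mul(-20, -44))) = Add(27, Mul(-9, 880)) = Add(27, -7920) = -7893)
Add(Mul(R, Pow(j, -1)), Mul(Mul(-34089, Pow(46120, -1)), Pow(38027, -1))) = Add(Mul(-7893, Pow(23689, -1)), Mul(Mul(-34089, Pow(46120, -1)), Pow(38027, -1))) = Add(Mul(-7893, Rational(1, 23689)), Mul(Mul(-34089, Rational(1, 46120)), Rational(1, 38027))) = Add(Rational(-7893, 23689), Mul(Rational(-34089, 46120), Rational(1, 38027))) = Add(Rational(-7893, 23689), Rational(-3099, 159436840)) = Rational(-1258508390331, 3776899302760)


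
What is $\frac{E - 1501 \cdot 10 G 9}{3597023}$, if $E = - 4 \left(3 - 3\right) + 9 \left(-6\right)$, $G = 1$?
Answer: $- \frac{135144}{3597023} \approx -0.037571$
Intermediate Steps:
$E = -54$ ($E = \left(-4\right) 0 - 54 = 0 - 54 = -54$)
$\frac{E - 1501 \cdot 10 G 9}{3597023} = \frac{-54 - 1501 \cdot 10 \cdot 1 \cdot 9}{3597023} = \left(-54 - 1501 \cdot 10 \cdot 9\right) \frac{1}{3597023} = \left(-54 - 135090\right) \frac{1}{3597023} = \left(-135144\right) \frac{1}{3597023} = - \frac{135144}{3597023}$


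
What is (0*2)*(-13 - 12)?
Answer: 0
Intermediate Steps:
(0*2)*(-13 - 12) = 0*(-25) = 0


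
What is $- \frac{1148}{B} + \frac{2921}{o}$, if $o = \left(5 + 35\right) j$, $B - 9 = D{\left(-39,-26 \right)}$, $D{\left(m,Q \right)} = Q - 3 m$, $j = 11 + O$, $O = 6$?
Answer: $- \frac{24427}{3400} \approx -7.1844$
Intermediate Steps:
$j = 17$ ($j = 11 + 6 = 17$)
$B = 100$ ($B = 9 - -91 = 9 + \left(-26 + 117\right) = 9 + 91 = 100$)
$o = 680$ ($o = \left(5 + 35\right) 17 = 40 \cdot 17 = 680$)
$- \frac{1148}{B} + \frac{2921}{o} = - \frac{1148}{100} + \frac{2921}{680} = \left(-1148\right) \frac{1}{100} + 2921 \cdot \frac{1}{680} = - \frac{287}{25} + \frac{2921}{680} = - \frac{24427}{3400}$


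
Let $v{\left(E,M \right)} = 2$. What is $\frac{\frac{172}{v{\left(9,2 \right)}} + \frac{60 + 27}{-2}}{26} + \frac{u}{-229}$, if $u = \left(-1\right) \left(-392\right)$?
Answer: $- \frac{919}{11908} \approx -0.077175$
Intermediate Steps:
$u = 392$
$\frac{\frac{172}{v{\left(9,2 \right)}} + \frac{60 + 27}{-2}}{26} + \frac{u}{-229} = \frac{\frac{172}{2} + \frac{60 + 27}{-2}}{26} + \frac{392}{-229} = \left(172 \cdot \frac{1}{2} + 87 \left(- \frac{1}{2}\right)\right) \frac{1}{26} + 392 \left(- \frac{1}{229}\right) = \left(86 - \frac{87}{2}\right) \frac{1}{26} - \frac{392}{229} = \frac{85}{2} \cdot \frac{1}{26} - \frac{392}{229} = \frac{85}{52} - \frac{392}{229} = - \frac{919}{11908}$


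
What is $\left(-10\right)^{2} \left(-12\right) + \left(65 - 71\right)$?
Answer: $-1206$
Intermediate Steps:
$\left(-10\right)^{2} \left(-12\right) + \left(65 - 71\right) = 100 \left(-12\right) + \left(65 - 71\right) = -1200 - 6 = -1206$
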